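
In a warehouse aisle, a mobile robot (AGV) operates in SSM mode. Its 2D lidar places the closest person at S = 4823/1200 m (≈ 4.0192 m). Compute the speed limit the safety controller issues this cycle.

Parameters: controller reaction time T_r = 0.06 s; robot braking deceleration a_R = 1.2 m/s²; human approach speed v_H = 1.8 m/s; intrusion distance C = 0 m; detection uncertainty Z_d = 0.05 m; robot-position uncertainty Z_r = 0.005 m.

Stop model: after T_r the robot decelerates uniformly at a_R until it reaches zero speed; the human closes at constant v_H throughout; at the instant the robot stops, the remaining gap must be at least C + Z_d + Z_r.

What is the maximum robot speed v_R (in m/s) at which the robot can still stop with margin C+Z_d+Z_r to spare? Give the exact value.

v_R_max = 17/10 m/s = 1.7000 m/s

at the boundary: (5/12)·v² + (39/25)·v + (-23137/6000) = 0
  disc = (39/25)² − 4·(5/12)·(-23137/6000) = 797449/90000 ; √disc = 893/300
  v_R = (−(39/25) + 893/300) / (2·(5/12)) = 17/10 m/s
check:
T_s = v_R/a_R = (17/10)/(6/5) = 1.4167 s
robot in T_r: 1.7000·0.0600 = 0.1020 m
robot covers 1.7000·1.4167 − ½·1.2000·1.4167² = 1.2042 m while stopping
person approaches 1.8000·(0.0600+1.4167) = 2.6580 m
residual clearance needed = 0.0000+0.0500+0.0050 = 0.0550 m
sum ≈ 0.1020+1.2042+2.6580+0.0550 ≈ 4.0192 m = S ✓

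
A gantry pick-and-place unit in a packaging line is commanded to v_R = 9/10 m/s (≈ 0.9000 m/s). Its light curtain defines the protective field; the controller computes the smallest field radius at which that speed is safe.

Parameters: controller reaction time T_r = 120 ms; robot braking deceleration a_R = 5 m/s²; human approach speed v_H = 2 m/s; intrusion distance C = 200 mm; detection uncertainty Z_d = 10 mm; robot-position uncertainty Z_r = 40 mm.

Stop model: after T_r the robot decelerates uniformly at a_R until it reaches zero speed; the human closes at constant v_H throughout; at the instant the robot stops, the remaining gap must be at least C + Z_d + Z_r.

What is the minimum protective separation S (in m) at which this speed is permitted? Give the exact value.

braking lasts T_s = (9/10)/5 = 0.1800 s
reaction-phase robot travel = 0.9000·0.1200 = 0.1080 m
braking distance = 0.9000²/(2·5.0000) = 0.0810 m
human over T_r+T_s: 2.0000·(0.1200+0.1800) = 0.6000 m
margins: 0.2000+0.0100+0.0400 = 0.2500 m
S_min ≈ 0.1080+0.0810+0.6000+0.2500  ⇒  S_min = 1039/1000 m

S_min = 1039/1000 m = 1.0390 m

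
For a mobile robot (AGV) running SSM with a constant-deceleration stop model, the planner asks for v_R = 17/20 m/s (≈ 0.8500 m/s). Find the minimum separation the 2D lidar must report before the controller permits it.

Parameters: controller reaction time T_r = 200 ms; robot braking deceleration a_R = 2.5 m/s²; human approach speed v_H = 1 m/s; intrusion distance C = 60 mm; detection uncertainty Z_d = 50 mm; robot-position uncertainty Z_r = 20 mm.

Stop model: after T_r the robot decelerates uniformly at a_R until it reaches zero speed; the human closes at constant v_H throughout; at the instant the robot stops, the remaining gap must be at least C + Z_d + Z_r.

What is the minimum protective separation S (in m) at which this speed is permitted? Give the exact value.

braking lasts T_s = (17/20)/(5/2) = 0.3400 s
robot in T_r: 0.8500·0.2000 = 0.1700 m
braking distance = 0.8500²/(2·2.5000) = 0.1445 m
human over T_r+T_s: 1.0000·(0.2000+0.3400) = 0.5400 m
residual clearance needed = 0.0600+0.0500+0.0200 = 0.1300 m
S_min ≈ 0.1700+0.1445+0.5400+0.1300  ⇒  S_min = 1969/2000 m

S_min = 1969/2000 m = 0.9845 m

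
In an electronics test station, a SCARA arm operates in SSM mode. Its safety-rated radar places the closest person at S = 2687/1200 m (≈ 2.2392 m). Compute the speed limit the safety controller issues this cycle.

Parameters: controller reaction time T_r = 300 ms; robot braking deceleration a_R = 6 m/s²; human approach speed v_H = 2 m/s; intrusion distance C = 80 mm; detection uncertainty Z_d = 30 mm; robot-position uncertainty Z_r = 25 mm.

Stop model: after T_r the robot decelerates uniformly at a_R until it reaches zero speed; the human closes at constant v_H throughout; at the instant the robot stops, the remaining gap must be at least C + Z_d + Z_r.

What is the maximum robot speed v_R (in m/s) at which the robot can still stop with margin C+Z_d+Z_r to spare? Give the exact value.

collect terms ⇒ (1/12)·v_R² + (19/30)·v_R + (-361/240) = 0
  disc = (19/30)² − 4·(1/12)·(-361/240) = 361/400 ; √disc = 19/20
  v_R = (−(19/30) + 19/20) / (2·(1/12)) = 19/10 m/s
check:
T_s = v_R/a_R = (19/10)/6 = 0.3167 s
reaction-phase robot travel = 1.9000·0.3000 = 0.5700 m
robot covers 1.9000·0.3167 − ½·6.0000·0.3167² = 0.3008 m while stopping
person approaches 2.0000·(0.3000+0.3167) = 1.2333 m
residual clearance needed = 0.0800+0.0300+0.0250 = 0.1350 m
sum ≈ 0.5700+0.3008+1.2333+0.1350 ≈ 2.2392 m = S ✓

v_R_max = 19/10 m/s = 1.9000 m/s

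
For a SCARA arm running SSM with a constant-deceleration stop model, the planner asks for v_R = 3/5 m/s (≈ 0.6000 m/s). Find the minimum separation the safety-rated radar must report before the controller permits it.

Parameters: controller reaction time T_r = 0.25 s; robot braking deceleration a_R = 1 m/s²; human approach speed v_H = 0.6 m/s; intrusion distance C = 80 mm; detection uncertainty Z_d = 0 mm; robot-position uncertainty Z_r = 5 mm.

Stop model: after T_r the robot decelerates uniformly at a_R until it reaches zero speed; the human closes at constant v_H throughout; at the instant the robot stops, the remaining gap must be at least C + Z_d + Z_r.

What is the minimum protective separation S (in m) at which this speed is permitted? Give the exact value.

T_s = v_R/a_R = (3/5)/1 = 0.6000 s
reaction-phase robot travel = 0.6000·0.2500 = 0.1500 m
braking distance = 0.6000²/(2·1.0000) = 0.1800 m
human over T_r+T_s: 0.6000·(0.2500+0.6000) = 0.5100 m
margins: 0.0800+0.0000+0.0050 = 0.0850 m
S_min ≈ 0.1500+0.1800+0.5100+0.0850  ⇒  S_min = 37/40 m

S_min = 37/40 m = 0.9250 m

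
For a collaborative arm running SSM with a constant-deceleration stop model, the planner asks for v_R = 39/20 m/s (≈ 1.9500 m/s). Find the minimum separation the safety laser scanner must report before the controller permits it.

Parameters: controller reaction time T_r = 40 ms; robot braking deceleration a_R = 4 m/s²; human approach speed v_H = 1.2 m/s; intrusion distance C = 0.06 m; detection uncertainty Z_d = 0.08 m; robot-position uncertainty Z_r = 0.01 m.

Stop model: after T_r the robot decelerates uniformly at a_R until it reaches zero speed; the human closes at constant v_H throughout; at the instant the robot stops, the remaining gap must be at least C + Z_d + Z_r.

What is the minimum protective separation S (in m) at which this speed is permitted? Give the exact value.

S_min = 21381/16000 m = 1.3363 m

braking lasts T_s = (39/20)/4 = 0.4875 s
robot covers v_R·T_r = 1.9500·0.0400 = 0.0780 m before braking
robot under decel: 1.9500²/(2·4.0000) = 0.4753 m
person approaches 1.2000·(0.0400+0.4875) = 0.6330 m
margins: 0.0600+0.0800+0.0100 = 0.1500 m
S_min ≈ 0.0780+0.4753+0.6330+0.1500  ⇒  S_min = 21381/16000 m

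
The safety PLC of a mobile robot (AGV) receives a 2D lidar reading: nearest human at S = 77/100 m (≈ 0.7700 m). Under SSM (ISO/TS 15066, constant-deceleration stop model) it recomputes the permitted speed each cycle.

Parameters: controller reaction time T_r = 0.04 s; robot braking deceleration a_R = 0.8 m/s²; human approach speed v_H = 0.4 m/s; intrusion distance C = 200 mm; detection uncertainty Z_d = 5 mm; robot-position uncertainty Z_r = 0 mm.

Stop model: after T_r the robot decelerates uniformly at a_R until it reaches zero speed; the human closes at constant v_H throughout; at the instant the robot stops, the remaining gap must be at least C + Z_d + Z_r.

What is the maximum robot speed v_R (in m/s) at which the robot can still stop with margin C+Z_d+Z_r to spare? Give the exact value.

collect terms ⇒ (5/8)·v_R² + (27/50)·v_R + (-549/1000) = 0
  disc = (27/50)² − 4·(5/8)·(-549/1000) = 16641/10000 ; √disc = 129/100
  v_R = (−(27/50) + 129/100) / (2·(5/8)) = 3/5 m/s
check:
T_s = v_R/a_R = (3/5)/(4/5) = 0.7500 s
robot covers v_R·T_r = 0.6000·0.0400 = 0.0240 m before braking
robot under decel: 0.6000²/(2·0.8000) = 0.2250 m
person approaches 0.4000·(0.0400+0.7500) = 0.3160 m
margins: 0.2000+0.0050+0.0000 = 0.2050 m
sum ≈ 0.0240+0.2250+0.3160+0.2050 ≈ 0.7700 m = S ✓

v_R_max = 3/5 m/s = 0.6000 m/s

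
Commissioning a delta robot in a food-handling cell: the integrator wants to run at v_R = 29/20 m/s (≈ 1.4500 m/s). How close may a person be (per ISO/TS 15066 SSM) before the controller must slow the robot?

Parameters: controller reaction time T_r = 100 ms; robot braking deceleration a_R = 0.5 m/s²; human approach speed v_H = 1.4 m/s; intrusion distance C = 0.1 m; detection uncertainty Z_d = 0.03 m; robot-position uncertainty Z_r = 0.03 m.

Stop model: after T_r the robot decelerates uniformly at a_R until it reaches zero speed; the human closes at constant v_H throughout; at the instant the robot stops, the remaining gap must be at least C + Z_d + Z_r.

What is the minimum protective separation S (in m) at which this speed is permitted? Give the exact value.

S_min = 2643/400 m = 6.6075 m

braking lasts T_s = (29/20)/(1/2) = 2.9000 s
reaction-phase robot travel = 1.4500·0.1000 = 0.1450 m
robot under decel: 1.4500²/(2·0.5000) = 2.1025 m
human over T_r+T_s: 1.4000·(0.1000+2.9000) = 4.2000 m
margins: 0.1000+0.0300+0.0300 = 0.1600 m
S_min ≈ 0.1450+2.1025+4.2000+0.1600  ⇒  S_min = 2643/400 m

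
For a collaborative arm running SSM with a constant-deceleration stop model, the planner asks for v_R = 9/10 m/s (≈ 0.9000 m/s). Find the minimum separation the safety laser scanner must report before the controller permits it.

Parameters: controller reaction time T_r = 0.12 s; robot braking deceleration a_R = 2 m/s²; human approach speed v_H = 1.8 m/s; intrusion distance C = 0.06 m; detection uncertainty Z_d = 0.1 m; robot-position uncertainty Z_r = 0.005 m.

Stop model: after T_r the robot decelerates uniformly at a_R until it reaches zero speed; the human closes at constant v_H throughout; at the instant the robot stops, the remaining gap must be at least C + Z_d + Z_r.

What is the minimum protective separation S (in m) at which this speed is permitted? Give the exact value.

S_min = 3003/2000 m = 1.5015 m

T_s = v_R/a_R = (9/10)/2 = 0.4500 s
reaction-phase robot travel = 0.9000·0.1200 = 0.1080 m
robot under decel: 0.9000²/(2·2.0000) = 0.2025 m
human over T_r+T_s: 1.8000·(0.1200+0.4500) = 1.0260 m
C+Z_d+Z_r = 0.0600+0.1000+0.0050 = 0.1650 m
S_min ≈ 0.1080+0.2025+1.0260+0.1650  ⇒  S_min = 3003/2000 m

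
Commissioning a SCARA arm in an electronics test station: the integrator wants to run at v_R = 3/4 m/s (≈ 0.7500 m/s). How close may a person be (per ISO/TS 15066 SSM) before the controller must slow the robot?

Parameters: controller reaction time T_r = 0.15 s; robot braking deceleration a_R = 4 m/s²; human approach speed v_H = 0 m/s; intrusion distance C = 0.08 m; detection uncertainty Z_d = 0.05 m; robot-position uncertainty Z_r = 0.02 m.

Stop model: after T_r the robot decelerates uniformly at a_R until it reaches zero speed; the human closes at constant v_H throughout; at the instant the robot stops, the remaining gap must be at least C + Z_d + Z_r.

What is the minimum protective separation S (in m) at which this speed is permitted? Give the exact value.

S_min = 213/640 m = 0.3328 m

stop time T_s = (3/4)/4 = 0.1875 s
robot in T_r: 0.7500·0.1500 = 0.1125 m
robot under decel: 0.7500²/(2·4.0000) = 0.0703 m
human over T_r+T_s: 0.0000·(0.1500+0.1875) = 0.0000 m
margins: 0.0800+0.0500+0.0200 = 0.1500 m
S_min ≈ 0.1125+0.0703+0.0000+0.1500  ⇒  S_min = 213/640 m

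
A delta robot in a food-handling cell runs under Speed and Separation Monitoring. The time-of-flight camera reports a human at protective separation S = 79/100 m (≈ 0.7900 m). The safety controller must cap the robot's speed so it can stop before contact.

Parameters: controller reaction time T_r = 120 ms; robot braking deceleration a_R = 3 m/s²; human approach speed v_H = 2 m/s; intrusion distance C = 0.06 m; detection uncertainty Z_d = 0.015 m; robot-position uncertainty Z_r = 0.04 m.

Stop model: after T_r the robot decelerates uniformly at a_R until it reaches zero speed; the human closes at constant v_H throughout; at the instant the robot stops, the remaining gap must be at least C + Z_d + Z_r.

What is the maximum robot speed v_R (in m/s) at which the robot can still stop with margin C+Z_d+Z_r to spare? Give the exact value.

at the boundary: (1/6)·v² + (59/75)·v + (-87/200) = 0
  disc = (59/75)² − 4·(1/6)·(-87/200) = 20449/22500 ; √disc = 143/150
  v_R = (−(59/75) + 143/150) / (2·(1/6)) = 1/2 m/s
check:
T_s = v_R/a_R = (1/2)/3 = 0.1667 s
robot covers v_R·T_r = 0.5000·0.1200 = 0.0600 m before braking
robot covers 0.5000·0.1667 − ½·3.0000·0.1667² = 0.0417 m while stopping
human over T_r+T_s: 2.0000·(0.1200+0.1667) = 0.5733 m
residual clearance needed = 0.0600+0.0150+0.0400 = 0.1150 m
sum ≈ 0.0600+0.0417+0.5733+0.1150 ≈ 0.7900 m = S ✓

v_R_max = 1/2 m/s = 0.5000 m/s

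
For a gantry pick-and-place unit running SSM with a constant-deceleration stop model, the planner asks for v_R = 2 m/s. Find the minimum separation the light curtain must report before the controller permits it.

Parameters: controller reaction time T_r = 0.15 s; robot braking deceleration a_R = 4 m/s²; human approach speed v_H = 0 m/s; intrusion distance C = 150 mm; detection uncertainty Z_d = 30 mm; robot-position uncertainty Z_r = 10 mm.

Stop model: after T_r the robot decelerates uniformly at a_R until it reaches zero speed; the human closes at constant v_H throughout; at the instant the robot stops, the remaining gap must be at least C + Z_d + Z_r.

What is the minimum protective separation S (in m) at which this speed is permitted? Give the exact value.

S_min = 99/100 m = 0.9900 m

T_s = v_R/a_R = 2/4 = 0.5000 s
robot covers v_R·T_r = 2.0000·0.1500 = 0.3000 m before braking
braking distance = 2.0000²/(2·4.0000) = 0.5000 m
human over T_r+T_s: 0.0000·(0.1500+0.5000) = 0.0000 m
residual clearance needed = 0.1500+0.0300+0.0100 = 0.1900 m
S_min ≈ 0.3000+0.5000+0.0000+0.1900  ⇒  S_min = 99/100 m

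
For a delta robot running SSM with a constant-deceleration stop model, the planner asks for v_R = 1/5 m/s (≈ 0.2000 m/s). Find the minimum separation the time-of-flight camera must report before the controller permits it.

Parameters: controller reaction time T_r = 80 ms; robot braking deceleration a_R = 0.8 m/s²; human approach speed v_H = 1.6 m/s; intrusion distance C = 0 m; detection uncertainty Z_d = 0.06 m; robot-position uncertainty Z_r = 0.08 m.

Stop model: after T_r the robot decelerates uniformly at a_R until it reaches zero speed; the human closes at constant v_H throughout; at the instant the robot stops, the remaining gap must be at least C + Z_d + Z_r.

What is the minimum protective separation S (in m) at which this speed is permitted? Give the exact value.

S_min = 709/1000 m = 0.7090 m

stop time T_s = (1/5)/(4/5) = 0.2500 s
robot covers v_R·T_r = 0.2000·0.0800 = 0.0160 m before braking
robot under decel: 0.2000²/(2·0.8000) = 0.0250 m
human closes 1.6000·0.3300 = 0.5280 m
residual clearance needed = 0.0000+0.0600+0.0800 = 0.1400 m
S_min ≈ 0.0160+0.0250+0.5280+0.1400  ⇒  S_min = 709/1000 m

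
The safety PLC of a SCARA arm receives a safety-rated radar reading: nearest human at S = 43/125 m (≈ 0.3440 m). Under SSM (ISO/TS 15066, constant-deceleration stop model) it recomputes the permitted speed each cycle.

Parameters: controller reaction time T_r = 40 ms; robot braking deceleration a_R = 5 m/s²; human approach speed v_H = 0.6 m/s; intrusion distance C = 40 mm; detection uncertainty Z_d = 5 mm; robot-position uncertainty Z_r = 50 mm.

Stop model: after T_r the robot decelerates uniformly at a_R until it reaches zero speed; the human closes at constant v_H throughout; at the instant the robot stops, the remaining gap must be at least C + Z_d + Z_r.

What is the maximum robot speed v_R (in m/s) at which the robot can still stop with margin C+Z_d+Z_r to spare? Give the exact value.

v_R_max = 9/10 m/s = 0.9000 m/s

quadratic (1/10)·v² + (4/25)·v + (-9/40) = 0
  disc = (4/25)² − 4·(1/10)·(-9/40) = 289/2500 ; √disc = 17/50
  v_R = (−(4/25) + 17/50) / (2·(1/10)) = 9/10 m/s
check:
stop time T_s = (9/10)/5 = 0.1800 s
robot covers v_R·T_r = 0.9000·0.0400 = 0.0360 m before braking
robot under decel: 0.9000²/(2·5.0000) = 0.0810 m
human over T_r+T_s: 0.6000·(0.0400+0.1800) = 0.1320 m
C+Z_d+Z_r = 0.0400+0.0050+0.0500 = 0.0950 m
sum ≈ 0.0360+0.0810+0.1320+0.0950 ≈ 0.3440 m = S ✓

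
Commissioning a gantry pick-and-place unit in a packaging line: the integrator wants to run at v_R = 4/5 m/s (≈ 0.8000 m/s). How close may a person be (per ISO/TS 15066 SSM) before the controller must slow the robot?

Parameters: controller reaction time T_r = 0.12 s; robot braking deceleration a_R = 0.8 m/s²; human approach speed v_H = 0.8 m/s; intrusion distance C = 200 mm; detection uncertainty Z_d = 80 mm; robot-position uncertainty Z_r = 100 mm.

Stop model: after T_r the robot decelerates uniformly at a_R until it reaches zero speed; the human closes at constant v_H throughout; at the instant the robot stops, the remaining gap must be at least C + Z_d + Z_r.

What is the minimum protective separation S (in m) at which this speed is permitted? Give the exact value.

T_s = v_R/a_R = (4/5)/(4/5) = 1.0000 s
robot in T_r: 0.8000·0.1200 = 0.0960 m
robot covers 0.8000·1.0000 − ½·0.8000·1.0000² = 0.4000 m while stopping
human over T_r+T_s: 0.8000·(0.1200+1.0000) = 0.8960 m
C+Z_d+Z_r = 0.2000+0.0800+0.1000 = 0.3800 m
S_min ≈ 0.0960+0.4000+0.8960+0.3800  ⇒  S_min = 443/250 m

S_min = 443/250 m = 1.7720 m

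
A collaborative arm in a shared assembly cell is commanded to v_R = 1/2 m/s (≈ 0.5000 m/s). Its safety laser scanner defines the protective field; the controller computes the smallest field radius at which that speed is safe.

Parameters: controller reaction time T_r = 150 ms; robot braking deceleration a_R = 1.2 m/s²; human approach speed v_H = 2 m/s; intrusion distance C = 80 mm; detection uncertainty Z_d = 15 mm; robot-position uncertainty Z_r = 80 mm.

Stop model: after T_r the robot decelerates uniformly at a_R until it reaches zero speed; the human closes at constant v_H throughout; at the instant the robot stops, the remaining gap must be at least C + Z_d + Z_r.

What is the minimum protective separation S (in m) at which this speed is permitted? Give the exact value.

stop time T_s = (1/2)/(6/5) = 0.4167 s
robot in T_r: 0.5000·0.1500 = 0.0750 m
robot covers 0.5000·0.4167 − ½·1.2000·0.4167² = 0.1042 m while stopping
person approaches 2.0000·(0.1500+0.4167) = 1.1333 m
residual clearance needed = 0.0800+0.0150+0.0800 = 0.1750 m
S_min ≈ 0.0750+0.1042+1.1333+0.1750  ⇒  S_min = 119/80 m

S_min = 119/80 m = 1.4875 m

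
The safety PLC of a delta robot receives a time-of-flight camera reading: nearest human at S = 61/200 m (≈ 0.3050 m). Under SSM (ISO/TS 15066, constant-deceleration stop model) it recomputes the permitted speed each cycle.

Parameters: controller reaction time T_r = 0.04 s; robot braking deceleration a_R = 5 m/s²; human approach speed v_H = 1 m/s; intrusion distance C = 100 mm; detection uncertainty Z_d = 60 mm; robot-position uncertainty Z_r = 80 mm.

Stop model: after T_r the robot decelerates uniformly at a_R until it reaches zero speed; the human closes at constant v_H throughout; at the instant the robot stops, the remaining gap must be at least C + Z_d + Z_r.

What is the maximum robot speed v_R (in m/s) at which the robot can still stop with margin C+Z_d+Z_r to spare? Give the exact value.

at the boundary: (1/10)·v² + (6/25)·v + (-1/40) = 0
  disc = (6/25)² − 4·(1/10)·(-1/40) = 169/2500 ; √disc = 13/50
  v_R = (−(6/25) + 13/50) / (2·(1/10)) = 1/10 m/s
check:
T_s = v_R/a_R = (1/10)/5 = 0.0200 s
robot covers v_R·T_r = 0.1000·0.0400 = 0.0040 m before braking
braking distance = 0.1000²/(2·5.0000) = 0.0010 m
human over T_r+T_s: 1.0000·(0.0400+0.0200) = 0.0600 m
C+Z_d+Z_r = 0.1000+0.0600+0.0800 = 0.2400 m
sum ≈ 0.0040+0.0010+0.0600+0.2400 ≈ 0.3050 m = S ✓

v_R_max = 1/10 m/s = 0.1000 m/s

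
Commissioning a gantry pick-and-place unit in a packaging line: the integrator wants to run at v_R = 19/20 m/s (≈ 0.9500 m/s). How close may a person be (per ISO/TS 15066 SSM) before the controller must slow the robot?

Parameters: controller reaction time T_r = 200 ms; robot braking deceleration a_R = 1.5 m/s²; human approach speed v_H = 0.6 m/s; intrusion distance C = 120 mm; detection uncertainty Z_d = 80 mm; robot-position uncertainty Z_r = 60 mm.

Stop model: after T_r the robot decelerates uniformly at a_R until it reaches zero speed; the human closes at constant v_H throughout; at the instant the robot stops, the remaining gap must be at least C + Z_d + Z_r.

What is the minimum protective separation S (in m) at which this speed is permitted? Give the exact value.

S_min = 1501/1200 m = 1.2508 m

braking lasts T_s = (19/20)/(3/2) = 0.6333 s
robot covers v_R·T_r = 0.9500·0.2000 = 0.1900 m before braking
braking distance = 0.9500²/(2·1.5000) = 0.3008 m
person approaches 0.6000·(0.2000+0.6333) = 0.5000 m
margins: 0.1200+0.0800+0.0600 = 0.2600 m
S_min ≈ 0.1900+0.3008+0.5000+0.2600  ⇒  S_min = 1501/1200 m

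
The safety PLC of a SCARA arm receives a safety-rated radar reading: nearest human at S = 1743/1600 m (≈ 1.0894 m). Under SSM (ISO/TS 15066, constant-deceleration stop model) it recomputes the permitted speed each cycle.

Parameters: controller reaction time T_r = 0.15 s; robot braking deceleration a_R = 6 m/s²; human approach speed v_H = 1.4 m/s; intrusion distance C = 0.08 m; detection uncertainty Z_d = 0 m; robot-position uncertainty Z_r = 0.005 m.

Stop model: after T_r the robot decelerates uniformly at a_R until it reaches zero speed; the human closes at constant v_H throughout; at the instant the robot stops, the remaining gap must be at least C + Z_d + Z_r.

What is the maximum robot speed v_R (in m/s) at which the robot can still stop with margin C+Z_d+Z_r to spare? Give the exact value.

v_R_max = 31/20 m/s = 1.5500 m/s

quadratic (1/12)·v² + (23/60)·v + (-1271/1600) = 0
  disc = (23/60)² − 4·(1/12)·(-1271/1600) = 5929/14400 ; √disc = 77/120
  v_R = (−(23/60) + 77/120) / (2·(1/12)) = 31/20 m/s
check:
T_s = v_R/a_R = (31/20)/6 = 0.2583 s
reaction-phase robot travel = 1.5500·0.1500 = 0.2325 m
braking distance = 1.5500²/(2·6.0000) = 0.2002 m
human closes 1.4000·0.4083 = 0.5717 m
margins: 0.0800+0.0000+0.0050 = 0.0850 m
sum ≈ 0.2325+0.2002+0.5717+0.0850 ≈ 1.0894 m = S ✓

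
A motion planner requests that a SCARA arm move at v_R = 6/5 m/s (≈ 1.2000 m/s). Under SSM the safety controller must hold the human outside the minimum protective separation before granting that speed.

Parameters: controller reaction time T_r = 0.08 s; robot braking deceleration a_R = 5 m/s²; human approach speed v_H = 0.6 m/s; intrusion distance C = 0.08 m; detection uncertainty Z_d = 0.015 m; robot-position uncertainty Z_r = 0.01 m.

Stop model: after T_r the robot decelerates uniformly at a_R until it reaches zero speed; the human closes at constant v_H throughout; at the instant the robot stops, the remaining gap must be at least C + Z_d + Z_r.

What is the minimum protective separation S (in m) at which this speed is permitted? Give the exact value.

S_min = 537/1000 m = 0.5370 m

T_s = v_R/a_R = (6/5)/5 = 0.2400 s
robot in T_r: 1.2000·0.0800 = 0.0960 m
braking distance = 1.2000²/(2·5.0000) = 0.1440 m
human over T_r+T_s: 0.6000·(0.0800+0.2400) = 0.1920 m
residual clearance needed = 0.0800+0.0150+0.0100 = 0.1050 m
S_min ≈ 0.0960+0.1440+0.1920+0.1050  ⇒  S_min = 537/1000 m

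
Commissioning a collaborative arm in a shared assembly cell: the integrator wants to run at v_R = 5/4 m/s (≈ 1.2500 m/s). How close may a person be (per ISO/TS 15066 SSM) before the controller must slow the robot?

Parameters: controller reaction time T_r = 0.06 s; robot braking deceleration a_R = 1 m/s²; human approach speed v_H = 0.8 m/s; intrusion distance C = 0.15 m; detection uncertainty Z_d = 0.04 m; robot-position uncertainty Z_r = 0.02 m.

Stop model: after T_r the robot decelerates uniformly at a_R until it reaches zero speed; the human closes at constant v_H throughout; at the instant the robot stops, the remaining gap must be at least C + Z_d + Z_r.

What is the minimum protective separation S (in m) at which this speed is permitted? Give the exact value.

S_min = 8457/4000 m = 2.1143 m

T_s = v_R/a_R = (5/4)/1 = 1.2500 s
robot in T_r: 1.2500·0.0600 = 0.0750 m
robot covers 1.2500·1.2500 − ½·1.0000·1.2500² = 0.7812 m while stopping
person approaches 0.8000·(0.0600+1.2500) = 1.0480 m
margins: 0.1500+0.0400+0.0200 = 0.2100 m
S_min ≈ 0.0750+0.7812+1.0480+0.2100  ⇒  S_min = 8457/4000 m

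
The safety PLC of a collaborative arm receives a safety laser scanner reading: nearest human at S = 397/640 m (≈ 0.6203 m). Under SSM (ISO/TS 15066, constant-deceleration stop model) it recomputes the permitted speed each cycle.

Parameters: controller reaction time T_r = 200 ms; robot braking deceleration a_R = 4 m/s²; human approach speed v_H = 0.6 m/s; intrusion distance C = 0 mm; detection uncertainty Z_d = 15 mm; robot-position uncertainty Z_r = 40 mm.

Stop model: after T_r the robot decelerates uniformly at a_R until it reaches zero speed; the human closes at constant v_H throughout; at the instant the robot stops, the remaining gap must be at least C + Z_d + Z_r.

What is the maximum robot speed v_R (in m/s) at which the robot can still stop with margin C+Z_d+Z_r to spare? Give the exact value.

at the boundary: (1/8)·v² + (7/20)·v + (-57/128) = 0
  disc = (7/20)² − 4·(1/8)·(-57/128) = 2209/6400 ; √disc = 47/80
  v_R = (−(7/20) + 47/80) / (2·(1/8)) = 19/20 m/s
check:
braking lasts T_s = (19/20)/4 = 0.2375 s
robot in T_r: 0.9500·0.2000 = 0.1900 m
braking distance = 0.9500²/(2·4.0000) = 0.1128 m
human over T_r+T_s: 0.6000·(0.2000+0.2375) = 0.2625 m
residual clearance needed = 0.0000+0.0150+0.0400 = 0.0550 m
sum ≈ 0.1900+0.1128+0.2625+0.0550 ≈ 0.6203 m = S ✓

v_R_max = 19/20 m/s = 0.9500 m/s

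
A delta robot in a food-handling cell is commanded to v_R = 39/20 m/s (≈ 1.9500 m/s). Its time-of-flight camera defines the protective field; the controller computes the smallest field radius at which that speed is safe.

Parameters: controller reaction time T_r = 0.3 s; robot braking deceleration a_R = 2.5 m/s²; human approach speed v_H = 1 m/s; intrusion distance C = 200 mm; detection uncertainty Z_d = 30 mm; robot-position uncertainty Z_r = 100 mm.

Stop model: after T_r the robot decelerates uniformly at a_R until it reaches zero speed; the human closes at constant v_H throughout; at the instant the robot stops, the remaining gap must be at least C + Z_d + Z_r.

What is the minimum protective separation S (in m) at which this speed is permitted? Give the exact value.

S_min = 5511/2000 m = 2.7555 m

stop time T_s = (39/20)/(5/2) = 0.7800 s
reaction-phase robot travel = 1.9500·0.3000 = 0.5850 m
robot covers 1.9500·0.7800 − ½·2.5000·0.7800² = 0.7605 m while stopping
person approaches 1.0000·(0.3000+0.7800) = 1.0800 m
C+Z_d+Z_r = 0.2000+0.0300+0.1000 = 0.3300 m
S_min ≈ 0.5850+0.7605+1.0800+0.3300  ⇒  S_min = 5511/2000 m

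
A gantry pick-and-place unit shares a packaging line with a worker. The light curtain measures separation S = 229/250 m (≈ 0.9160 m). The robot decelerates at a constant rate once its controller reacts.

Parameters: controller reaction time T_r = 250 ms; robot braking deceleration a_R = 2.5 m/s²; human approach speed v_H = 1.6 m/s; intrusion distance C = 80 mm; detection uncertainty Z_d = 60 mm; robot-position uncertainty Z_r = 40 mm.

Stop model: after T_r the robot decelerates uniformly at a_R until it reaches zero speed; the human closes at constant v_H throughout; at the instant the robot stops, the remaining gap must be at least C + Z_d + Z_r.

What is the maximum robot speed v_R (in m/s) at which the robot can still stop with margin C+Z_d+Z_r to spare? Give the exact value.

quadratic (1/5)·v² + (89/100)·v + (-42/125) = 0
  disc = (89/100)² − 4·(1/5)·(-42/125) = 10609/10000 ; √disc = 103/100
  v_R = (−(89/100) + 103/100) / (2·(1/5)) = 7/20 m/s
check:
stop time T_s = (7/20)/(5/2) = 0.1400 s
robot covers v_R·T_r = 0.3500·0.2500 = 0.0875 m before braking
robot covers 0.3500·0.1400 − ½·2.5000·0.1400² = 0.0245 m while stopping
human over T_r+T_s: 1.6000·(0.2500+0.1400) = 0.6240 m
residual clearance needed = 0.0800+0.0600+0.0400 = 0.1800 m
sum ≈ 0.0875+0.0245+0.6240+0.1800 ≈ 0.9160 m = S ✓

v_R_max = 7/20 m/s = 0.3500 m/s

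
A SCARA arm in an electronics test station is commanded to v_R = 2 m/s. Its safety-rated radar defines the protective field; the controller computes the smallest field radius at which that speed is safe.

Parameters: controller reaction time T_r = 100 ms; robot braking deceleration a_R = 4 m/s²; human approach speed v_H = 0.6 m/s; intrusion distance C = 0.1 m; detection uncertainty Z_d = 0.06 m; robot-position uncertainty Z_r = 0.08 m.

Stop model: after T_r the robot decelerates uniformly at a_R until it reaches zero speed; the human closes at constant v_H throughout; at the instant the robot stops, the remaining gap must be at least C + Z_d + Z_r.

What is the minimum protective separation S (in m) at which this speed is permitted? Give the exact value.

T_s = v_R/a_R = 2/4 = 0.5000 s
reaction-phase robot travel = 2.0000·0.1000 = 0.2000 m
braking distance = 2.0000²/(2·4.0000) = 0.5000 m
person approaches 0.6000·(0.1000+0.5000) = 0.3600 m
residual clearance needed = 0.1000+0.0600+0.0800 = 0.2400 m
S_min ≈ 0.2000+0.5000+0.3600+0.2400  ⇒  S_min = 13/10 m

S_min = 13/10 m = 1.3000 m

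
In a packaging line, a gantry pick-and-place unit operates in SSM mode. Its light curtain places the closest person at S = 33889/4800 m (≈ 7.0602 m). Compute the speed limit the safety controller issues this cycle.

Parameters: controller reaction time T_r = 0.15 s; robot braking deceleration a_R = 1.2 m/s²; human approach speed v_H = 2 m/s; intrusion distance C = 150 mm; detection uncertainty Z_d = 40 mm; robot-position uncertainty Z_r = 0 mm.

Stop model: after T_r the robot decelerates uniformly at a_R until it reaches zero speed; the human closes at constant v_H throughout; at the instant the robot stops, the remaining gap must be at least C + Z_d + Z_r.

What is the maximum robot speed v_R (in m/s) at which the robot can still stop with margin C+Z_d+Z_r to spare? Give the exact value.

quadratic (5/12)·v² + (109/60)·v + (-31537/4800) = 0
  disc = (109/60)² − 4·(5/12)·(-31537/4800) = 22801/1600 ; √disc = 151/40
  v_R = (−(109/60) + 151/40) / (2·(5/12)) = 47/20 m/s
check:
T_s = v_R/a_R = (47/20)/(6/5) = 1.9583 s
robot in T_r: 2.3500·0.1500 = 0.3525 m
robot covers 2.3500·1.9583 − ½·1.2000·1.9583² = 2.3010 m while stopping
human over T_r+T_s: 2.0000·(0.1500+1.9583) = 4.2167 m
C+Z_d+Z_r = 0.1500+0.0400+0.0000 = 0.1900 m
sum ≈ 0.3525+2.3010+4.2167+0.1900 ≈ 7.0602 m = S ✓

v_R_max = 47/20 m/s = 2.3500 m/s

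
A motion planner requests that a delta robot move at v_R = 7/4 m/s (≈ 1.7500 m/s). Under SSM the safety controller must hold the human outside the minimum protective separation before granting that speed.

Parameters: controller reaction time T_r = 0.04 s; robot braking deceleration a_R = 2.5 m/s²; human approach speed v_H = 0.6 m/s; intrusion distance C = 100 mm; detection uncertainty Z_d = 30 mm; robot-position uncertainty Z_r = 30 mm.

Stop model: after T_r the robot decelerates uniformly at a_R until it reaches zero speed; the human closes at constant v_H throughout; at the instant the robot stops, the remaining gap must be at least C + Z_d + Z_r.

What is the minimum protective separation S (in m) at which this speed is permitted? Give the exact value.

T_s = v_R/a_R = (7/4)/(5/2) = 0.7000 s
reaction-phase robot travel = 1.7500·0.0400 = 0.0700 m
robot under decel: 1.7500²/(2·2.5000) = 0.6125 m
human over T_r+T_s: 0.6000·(0.0400+0.7000) = 0.4440 m
residual clearance needed = 0.1000+0.0300+0.0300 = 0.1600 m
S_min ≈ 0.0700+0.6125+0.4440+0.1600  ⇒  S_min = 2573/2000 m

S_min = 2573/2000 m = 1.2865 m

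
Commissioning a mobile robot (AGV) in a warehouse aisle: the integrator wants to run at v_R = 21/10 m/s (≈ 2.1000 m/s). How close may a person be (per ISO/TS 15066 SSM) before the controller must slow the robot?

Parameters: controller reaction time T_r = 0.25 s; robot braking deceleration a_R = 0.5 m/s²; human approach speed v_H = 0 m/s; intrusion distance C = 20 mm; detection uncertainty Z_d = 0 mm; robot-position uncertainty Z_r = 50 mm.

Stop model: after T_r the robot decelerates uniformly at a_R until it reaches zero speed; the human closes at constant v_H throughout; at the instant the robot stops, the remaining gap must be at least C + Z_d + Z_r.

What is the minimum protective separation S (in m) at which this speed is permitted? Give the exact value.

S_min = 1001/200 m = 5.0050 m

braking lasts T_s = (21/10)/(1/2) = 4.2000 s
reaction-phase robot travel = 2.1000·0.2500 = 0.5250 m
robot under decel: 2.1000²/(2·0.5000) = 4.4100 m
human closes 0.0000·4.4500 = 0.0000 m
margins: 0.0200+0.0000+0.0500 = 0.0700 m
S_min ≈ 0.5250+4.4100+0.0000+0.0700  ⇒  S_min = 1001/200 m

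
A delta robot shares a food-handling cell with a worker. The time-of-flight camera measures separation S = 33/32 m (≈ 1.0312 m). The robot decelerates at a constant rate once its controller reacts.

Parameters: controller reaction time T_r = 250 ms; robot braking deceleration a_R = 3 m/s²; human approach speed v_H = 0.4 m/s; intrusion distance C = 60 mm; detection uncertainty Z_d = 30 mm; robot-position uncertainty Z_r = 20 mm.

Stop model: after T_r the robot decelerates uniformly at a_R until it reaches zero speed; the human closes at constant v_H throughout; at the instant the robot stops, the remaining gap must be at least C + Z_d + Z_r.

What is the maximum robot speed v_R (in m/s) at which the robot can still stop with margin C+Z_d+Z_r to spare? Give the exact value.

v_R_max = 27/20 m/s = 1.3500 m/s

at the boundary: (1/6)·v² + (23/60)·v + (-657/800) = 0
  disc = (23/60)² − 4·(1/6)·(-657/800) = 25/36 ; √disc = 5/6
  v_R = (−(23/60) + 5/6) / (2·(1/6)) = 27/20 m/s
check:
braking lasts T_s = (27/20)/3 = 0.4500 s
robot covers v_R·T_r = 1.3500·0.2500 = 0.3375 m before braking
robot under decel: 1.3500²/(2·3.0000) = 0.3038 m
human over T_r+T_s: 0.4000·(0.2500+0.4500) = 0.2800 m
C+Z_d+Z_r = 0.0600+0.0300+0.0200 = 0.1100 m
sum ≈ 0.3375+0.3038+0.2800+0.1100 ≈ 1.0312 m = S ✓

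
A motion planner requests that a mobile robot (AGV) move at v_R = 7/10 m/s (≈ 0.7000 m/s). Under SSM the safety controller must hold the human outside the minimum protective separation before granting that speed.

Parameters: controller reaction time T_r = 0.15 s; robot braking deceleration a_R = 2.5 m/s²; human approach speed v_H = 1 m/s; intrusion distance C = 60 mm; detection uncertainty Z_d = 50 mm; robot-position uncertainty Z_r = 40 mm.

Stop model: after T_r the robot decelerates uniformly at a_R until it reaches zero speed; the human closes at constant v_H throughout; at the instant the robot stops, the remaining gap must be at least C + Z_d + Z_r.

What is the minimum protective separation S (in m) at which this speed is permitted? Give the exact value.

S_min = 783/1000 m = 0.7830 m

braking lasts T_s = (7/10)/(5/2) = 0.2800 s
robot covers v_R·T_r = 0.7000·0.1500 = 0.1050 m before braking
robot covers 0.7000·0.2800 − ½·2.5000·0.2800² = 0.0980 m while stopping
human over T_r+T_s: 1.0000·(0.1500+0.2800) = 0.4300 m
C+Z_d+Z_r = 0.0600+0.0500+0.0400 = 0.1500 m
S_min ≈ 0.1050+0.0980+0.4300+0.1500  ⇒  S_min = 783/1000 m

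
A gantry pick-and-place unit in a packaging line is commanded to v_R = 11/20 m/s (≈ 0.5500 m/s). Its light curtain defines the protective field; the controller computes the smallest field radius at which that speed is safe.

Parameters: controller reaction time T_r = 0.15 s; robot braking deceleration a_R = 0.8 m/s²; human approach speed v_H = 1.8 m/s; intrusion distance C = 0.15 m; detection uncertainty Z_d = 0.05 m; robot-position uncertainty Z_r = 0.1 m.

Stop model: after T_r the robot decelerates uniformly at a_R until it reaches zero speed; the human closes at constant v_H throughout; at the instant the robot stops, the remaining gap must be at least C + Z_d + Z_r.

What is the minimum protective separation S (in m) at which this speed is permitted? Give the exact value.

braking lasts T_s = (11/20)/(4/5) = 0.6875 s
robot in T_r: 0.5500·0.1500 = 0.0825 m
robot under decel: 0.5500²/(2·0.8000) = 0.1891 m
human closes 1.8000·0.8375 = 1.5075 m
margins: 0.1500+0.0500+0.1000 = 0.3000 m
S_min ≈ 0.0825+0.1891+1.5075+0.3000  ⇒  S_min = 6653/3200 m

S_min = 6653/3200 m = 2.0791 m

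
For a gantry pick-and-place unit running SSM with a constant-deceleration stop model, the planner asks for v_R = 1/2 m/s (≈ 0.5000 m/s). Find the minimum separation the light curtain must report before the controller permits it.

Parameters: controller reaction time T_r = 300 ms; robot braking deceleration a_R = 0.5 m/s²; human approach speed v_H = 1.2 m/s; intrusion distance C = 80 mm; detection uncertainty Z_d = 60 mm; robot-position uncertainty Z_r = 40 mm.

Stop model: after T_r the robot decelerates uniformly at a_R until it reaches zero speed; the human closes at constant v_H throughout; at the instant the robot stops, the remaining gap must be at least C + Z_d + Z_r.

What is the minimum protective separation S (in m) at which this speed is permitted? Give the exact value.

S_min = 107/50 m = 2.1400 m

braking lasts T_s = (1/2)/(1/2) = 1.0000 s
robot covers v_R·T_r = 0.5000·0.3000 = 0.1500 m before braking
robot covers 0.5000·1.0000 − ½·0.5000·1.0000² = 0.2500 m while stopping
person approaches 1.2000·(0.3000+1.0000) = 1.5600 m
residual clearance needed = 0.0800+0.0600+0.0400 = 0.1800 m
S_min ≈ 0.1500+0.2500+1.5600+0.1800  ⇒  S_min = 107/50 m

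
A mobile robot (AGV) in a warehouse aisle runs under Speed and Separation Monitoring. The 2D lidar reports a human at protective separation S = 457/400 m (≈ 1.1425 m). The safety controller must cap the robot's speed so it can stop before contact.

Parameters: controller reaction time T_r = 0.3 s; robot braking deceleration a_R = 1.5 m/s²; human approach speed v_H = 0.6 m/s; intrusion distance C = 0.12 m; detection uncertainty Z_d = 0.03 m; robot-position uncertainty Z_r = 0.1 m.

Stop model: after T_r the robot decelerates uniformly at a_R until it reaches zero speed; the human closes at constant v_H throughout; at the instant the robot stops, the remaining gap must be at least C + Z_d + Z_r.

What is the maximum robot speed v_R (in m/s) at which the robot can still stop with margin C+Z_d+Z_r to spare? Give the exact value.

quadratic (1/3)·v² + (7/10)·v + (-57/80) = 0
  disc = (7/10)² − 4·(1/3)·(-57/80) = 36/25 ; √disc = 6/5
  v_R = (−(7/10) + 6/5) / (2·(1/3)) = 3/4 m/s
check:
stop time T_s = (3/4)/(3/2) = 0.5000 s
reaction-phase robot travel = 0.7500·0.3000 = 0.2250 m
robot covers 0.7500·0.5000 − ½·1.5000·0.5000² = 0.1875 m while stopping
person approaches 0.6000·(0.3000+0.5000) = 0.4800 m
residual clearance needed = 0.1200+0.0300+0.1000 = 0.2500 m
sum ≈ 0.2250+0.1875+0.4800+0.2500 ≈ 1.1425 m = S ✓

v_R_max = 3/4 m/s = 0.7500 m/s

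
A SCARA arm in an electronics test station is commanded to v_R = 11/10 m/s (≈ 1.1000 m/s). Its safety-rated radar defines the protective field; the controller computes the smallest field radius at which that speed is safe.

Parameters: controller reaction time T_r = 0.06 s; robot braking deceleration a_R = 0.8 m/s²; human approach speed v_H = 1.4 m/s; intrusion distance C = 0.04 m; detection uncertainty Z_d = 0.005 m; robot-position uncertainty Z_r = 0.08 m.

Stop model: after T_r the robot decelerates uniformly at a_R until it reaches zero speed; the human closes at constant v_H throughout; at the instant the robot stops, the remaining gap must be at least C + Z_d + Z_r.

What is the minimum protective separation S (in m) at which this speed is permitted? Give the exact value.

S_min = 473/160 m = 2.9562 m

stop time T_s = (11/10)/(4/5) = 1.3750 s
robot in T_r: 1.1000·0.0600 = 0.0660 m
robot covers 1.1000·1.3750 − ½·0.8000·1.3750² = 0.7562 m while stopping
human closes 1.4000·1.4350 = 2.0090 m
C+Z_d+Z_r = 0.0400+0.0050+0.0800 = 0.1250 m
S_min ≈ 0.0660+0.7562+2.0090+0.1250  ⇒  S_min = 473/160 m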